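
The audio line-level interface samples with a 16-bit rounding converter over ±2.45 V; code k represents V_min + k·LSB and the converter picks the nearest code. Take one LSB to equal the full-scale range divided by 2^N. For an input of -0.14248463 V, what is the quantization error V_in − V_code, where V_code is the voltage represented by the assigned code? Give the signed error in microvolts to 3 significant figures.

+23.3 µV

Full-scale range = 2.45 V − (-2.45 V) = 4.9 V. LSB = 4.9 V / 2^16 ≈ 74.77 µV.
(V_in − V_min)/LSB = (-0.14248463 − (-2.45)) × 65536/4.9 = 30862.3117 → nearest code k = 30862.
Reconstructed level: -2.45 + 30862 × 4.9/65536 V = -0.14250793457 V.
Error = V_in − V_code = -0.14248463 − (-0.14250793457) = +23.3 µV.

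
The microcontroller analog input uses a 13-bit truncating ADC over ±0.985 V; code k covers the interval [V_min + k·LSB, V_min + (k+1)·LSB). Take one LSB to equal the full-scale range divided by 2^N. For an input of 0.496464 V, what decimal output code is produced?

Range = 0.985 − (-0.985) = 1.97 V. LSB = 1.97 V / 2^13 ≈ 240.5 µV.
(V_in − V_min) × 2^13/range = (0.496464 − (-0.985)) × 8192/1.97 = 6160.484.
Floor → code = 6160.

6160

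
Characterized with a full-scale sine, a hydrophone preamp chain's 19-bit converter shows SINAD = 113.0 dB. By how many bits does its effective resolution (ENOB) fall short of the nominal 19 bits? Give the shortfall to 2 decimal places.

0.52 bits

ENOB = (SINAD − 1.76)/6.02 = (113.0 − 1.76)/6.02 = 18.4784 bits.
Lost resolution: 19 − 18.4784 = 0.5216 bits.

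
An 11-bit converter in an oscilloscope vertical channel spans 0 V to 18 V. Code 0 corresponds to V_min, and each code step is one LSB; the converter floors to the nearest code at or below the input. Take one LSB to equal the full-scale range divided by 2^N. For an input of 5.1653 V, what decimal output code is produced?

Span = 18 V. LSB = 18 V / 2^11 ≈ 8.789 mV.
code = ⌊(V_in − V_min)/LSB⌋ = ⌊(V_in − V_min) × 2^11 / range⌋
     = ⌊(5.1653 − (0)) × 2048 / 18⌋ = ⌊5.1653 × 2048/18⌋
     = ⌊587.696⌋ = 587.

587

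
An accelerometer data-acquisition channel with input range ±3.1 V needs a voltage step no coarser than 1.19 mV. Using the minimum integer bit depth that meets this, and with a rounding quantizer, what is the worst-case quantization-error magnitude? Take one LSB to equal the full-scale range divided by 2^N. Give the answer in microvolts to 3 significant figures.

The full-scale span is 3.1 − (-3.1) = 6.2 V.
Required number of levels: 6.2/1.19 mV = 5210.1; smallest N with 2^N ≥ that is 13.
LSB = 6.2 V ÷ 2^13 = 6.2/8192 V = 0.75684 mV.
|e|_max = LSB/2 = 378 µV.

378 µV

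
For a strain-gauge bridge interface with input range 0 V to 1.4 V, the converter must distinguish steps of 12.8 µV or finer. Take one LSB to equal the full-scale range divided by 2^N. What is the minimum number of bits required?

Full-scale range = 1.4 V.
Need 2^N ≥ 1.4 V / 12.8 µV = 109400 → N_min = 17.

17 bits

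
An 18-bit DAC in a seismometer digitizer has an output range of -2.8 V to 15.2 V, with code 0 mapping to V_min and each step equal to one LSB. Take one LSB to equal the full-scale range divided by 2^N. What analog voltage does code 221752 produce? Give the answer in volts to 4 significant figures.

Full-scale range = 15.2 V − (-2.8 V) = 18 V. LSB = 18 V / 2^18.
V_out = V_min + code × LSB = -2.8 V + 221752 × 18 V / 262144
      = -2.8 V + 15.2265 V = 12.4265 V.

12.43 V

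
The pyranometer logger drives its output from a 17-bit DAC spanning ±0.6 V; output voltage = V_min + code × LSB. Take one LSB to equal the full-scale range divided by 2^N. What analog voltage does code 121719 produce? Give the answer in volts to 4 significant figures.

Full-scale range = 0.6 V − (-0.6 V) = 1.2 V. LSB = 1.2 V / 2^17.
V_out = -0.6 + 121719 × (1.2/131072) V
      = -0.6 V + 1.11437 V = 0.514371 V.

0.5144 V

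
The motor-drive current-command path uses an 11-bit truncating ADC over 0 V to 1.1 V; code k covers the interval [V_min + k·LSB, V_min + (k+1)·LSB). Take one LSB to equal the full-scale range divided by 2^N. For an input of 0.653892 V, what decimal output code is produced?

1217

V_FS = 1.1 V. LSB = 1.1 V / 2^11 ≈ 0.5371 mV.
(V_in − V_min) × 2^11/range = (0.653892 − (0)) × 2048/1.1 = 1217.428.
Floor → code = 1217.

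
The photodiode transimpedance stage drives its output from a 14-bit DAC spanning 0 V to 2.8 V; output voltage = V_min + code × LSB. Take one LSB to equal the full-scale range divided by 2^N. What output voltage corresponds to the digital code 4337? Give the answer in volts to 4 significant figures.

Full-scale range = 2.8 V. LSB = 2.8 V / 2^14.
V_out = 0 + 4337 × (2.8/16384) V
      = 0 + 0.741187 = 0.741187 V.

0.7412 V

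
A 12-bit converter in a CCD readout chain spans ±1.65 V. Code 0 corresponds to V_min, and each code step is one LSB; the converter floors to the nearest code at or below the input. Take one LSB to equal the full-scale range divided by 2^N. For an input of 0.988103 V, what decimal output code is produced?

3274

Full-scale range = 1.65 V − (-1.65 V) = 3.3 V. LSB = 3.3 V / 2^12 ≈ 0.8057 mV.
(V_in − V_min) × 2^12/range = (0.988103 − (-1.65)) × 4096/3.3 = 3274.445.
Floor → code = 3274.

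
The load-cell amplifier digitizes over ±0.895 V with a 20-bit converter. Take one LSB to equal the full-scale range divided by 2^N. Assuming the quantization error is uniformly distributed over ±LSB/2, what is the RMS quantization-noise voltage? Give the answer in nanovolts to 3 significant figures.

The full-scale span is 0.895 − (-0.895) = 1.79 V.
LSB = 1.79 V ÷ 2^20 = 1.79/1048576 V = 1.7071 µV.
RMS of a uniform error over width LSB is LSB/√12 = 493 nV.

493 nV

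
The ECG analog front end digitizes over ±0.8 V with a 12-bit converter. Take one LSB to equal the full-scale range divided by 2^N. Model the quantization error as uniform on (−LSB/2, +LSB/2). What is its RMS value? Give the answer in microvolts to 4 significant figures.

112.8 µV

The full-scale span is 0.8 − (-0.8) = 1.6 V.
One LSB is 1.6 V / 4096 = 390.625 µV.
RMS of a uniform error over width LSB is LSB/√12 = 112.8 µV.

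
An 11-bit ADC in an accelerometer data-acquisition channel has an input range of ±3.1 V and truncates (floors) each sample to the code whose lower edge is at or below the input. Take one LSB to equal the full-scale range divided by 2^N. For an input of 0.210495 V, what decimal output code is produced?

Full-scale range = 3.1 V − (-3.1 V) = 6.2 V. LSB = 6.2 V / 2^11 ≈ 3.027 mV.
code = ⌊(V_in − V_min)/LSB⌋ = ⌊(V_in − V_min) × 2^11 / range⌋
     = ⌊(0.210495 − (-3.1)) × 2048 / 6.2⌋ = ⌊3.310495 × 2048/6.2⌋
     = ⌊1093.531⌋ = 1093.

1093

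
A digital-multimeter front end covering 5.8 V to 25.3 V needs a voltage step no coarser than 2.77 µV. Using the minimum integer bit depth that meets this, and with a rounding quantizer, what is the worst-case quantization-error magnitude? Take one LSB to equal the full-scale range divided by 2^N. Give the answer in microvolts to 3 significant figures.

1.16 µV

The full-scale span is 25.3 − (5.8) = 19.5 V.
Need 2^N ≥ 19.5 V / 2.77 µV = 7.040e6 → N_min = 23.
LSB = 19.5 V / 2^23 = 2.3246 µV.
|e|_max = LSB/2 = 1.16 µV.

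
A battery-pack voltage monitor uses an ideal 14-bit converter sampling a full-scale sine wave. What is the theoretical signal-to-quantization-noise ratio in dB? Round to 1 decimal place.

86.0 dB

SNR = 6.02·14 + 1.76 = 86.04 dB.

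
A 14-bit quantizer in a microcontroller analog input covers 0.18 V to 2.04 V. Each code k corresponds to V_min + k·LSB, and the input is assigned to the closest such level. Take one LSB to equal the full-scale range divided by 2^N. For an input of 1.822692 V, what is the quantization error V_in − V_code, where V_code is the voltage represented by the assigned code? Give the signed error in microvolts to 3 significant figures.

−20.4 µV

Range = 2.04 − (0.18) = 1.86 V. LSB = 1.86 V / 2^14 ≈ 113.5 µV.
(1.822692 − (0.18)) / LSB = 1.642692 × 16384/1.86 = 14469.8203. Nearest integer: k = 14470.
V_code = 0.18 + (14470/16384) × 1.86 = 1.8227124023 V.
e = 1.822692 − (1.8227124023) = −20.4 µV.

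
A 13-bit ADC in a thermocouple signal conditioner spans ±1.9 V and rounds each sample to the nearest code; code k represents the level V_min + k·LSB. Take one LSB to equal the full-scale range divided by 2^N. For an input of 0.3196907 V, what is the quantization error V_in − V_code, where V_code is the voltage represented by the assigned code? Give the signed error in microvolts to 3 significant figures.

Span: 1.9 V − (-1.9 V) = 3.8 V. LSB = 3.8 V / 2^13 ≈ 463.9 µV.
Position in LSBs: (0.3196907 − (-1.9)) × 8192/3.8 = 4785.1858; rounding gives k = 4785.
V_code = -1.9 + (4785/8192) × 3.8 = 0.3196044922 V.
V_in − V_code = 0.3196907 − (0.3196044922) = +86.2 µV.

+86.2 µV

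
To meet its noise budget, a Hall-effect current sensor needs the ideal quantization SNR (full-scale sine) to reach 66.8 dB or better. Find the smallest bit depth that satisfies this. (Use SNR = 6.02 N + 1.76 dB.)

N ≥ (66.8 − 1.76)/6.02 = 10.804 → N_min = 11.

11 bits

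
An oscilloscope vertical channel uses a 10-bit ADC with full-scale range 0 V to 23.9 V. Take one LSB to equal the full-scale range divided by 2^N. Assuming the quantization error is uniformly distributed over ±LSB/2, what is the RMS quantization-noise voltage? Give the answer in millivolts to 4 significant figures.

6.738 mV

Span = 23.9 V.
Step size = 23.9/1024 V = 23.3398 mV.
V_rms = LSB/√12 = 23.3398 mV / √12 = 6.738 mV.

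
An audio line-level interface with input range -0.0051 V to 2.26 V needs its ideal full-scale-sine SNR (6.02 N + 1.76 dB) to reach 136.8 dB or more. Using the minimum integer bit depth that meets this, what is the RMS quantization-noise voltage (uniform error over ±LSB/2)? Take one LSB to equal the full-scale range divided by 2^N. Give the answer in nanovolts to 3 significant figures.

Full-scale range = 2.26 V − (-0.0051 V) = 2.2651 V.
N ≥ (136.8 − 1.76)/6.02 = 22.432 → N_min = 23.
LSB = 2.2651 V / 2^23 = 270.02 nV.
RMS noise = LSB/√12 = 77.9 nV.

77.9 nV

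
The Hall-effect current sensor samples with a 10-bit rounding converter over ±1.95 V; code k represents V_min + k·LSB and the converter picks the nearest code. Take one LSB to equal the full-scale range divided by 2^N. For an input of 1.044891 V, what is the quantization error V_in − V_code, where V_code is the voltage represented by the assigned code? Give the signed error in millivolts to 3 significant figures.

Span: 1.95 V − (-1.95 V) = 3.9 V. LSB = 3.9 V / 2^10 ≈ 3.809 mV.
(V_in − V_min)/LSB = (1.044891 − (-1.95)) × 1024/3.9 = 786.3509 → nearest code k = 786.
V_code = V_min + k × range/2^10 = -1.95 + 786 × 3.9/1024 = 1.043554688 V.
Error = V_in − V_code = 1.044891 − (1.043554688) = +1.34 mV.

+1.34 mV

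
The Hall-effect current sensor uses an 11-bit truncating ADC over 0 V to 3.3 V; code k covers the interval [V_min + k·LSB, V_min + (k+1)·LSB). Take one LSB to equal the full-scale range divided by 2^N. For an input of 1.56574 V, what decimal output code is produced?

V_FS = 3.3 V. LSB = 3.3 V / 2^11 ≈ 1.611 mV.
code = ⌊(V_in − V_min)/LSB⌋ = ⌊(V_in − V_min) × 2^11 / range⌋
     = ⌊(1.56574 − (0)) × 2048 / 3.3⌋ = ⌊1.56574 × 2048/3.3⌋
     = ⌊971.708⌋ = 971.

971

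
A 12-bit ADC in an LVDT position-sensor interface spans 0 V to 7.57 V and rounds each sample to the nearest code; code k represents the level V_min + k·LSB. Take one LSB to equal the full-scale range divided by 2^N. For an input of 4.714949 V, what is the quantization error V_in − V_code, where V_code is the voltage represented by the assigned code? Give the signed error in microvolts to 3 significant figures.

+332 µV

V_FS = 7.57 V. LSB = 7.57 V / 2^12 ≈ 1.848 mV.
Position in LSBs: (4.714949 − (0)) × 4096/7.57 = 2551.1798; rounding gives k = 2551.
V_code = V_min + k × range/2^12 = 0 + 2551 × 7.57/4096 = 4.714616699 V.
e = 4.714949 − (4.714616699) = +332 µV.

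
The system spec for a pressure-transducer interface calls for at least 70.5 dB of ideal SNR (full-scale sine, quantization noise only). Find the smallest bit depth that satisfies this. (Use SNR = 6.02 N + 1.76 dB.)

N ≥ (70.5 − 1.76)/6.02 = 11.419 → N_min = 12.

12 bits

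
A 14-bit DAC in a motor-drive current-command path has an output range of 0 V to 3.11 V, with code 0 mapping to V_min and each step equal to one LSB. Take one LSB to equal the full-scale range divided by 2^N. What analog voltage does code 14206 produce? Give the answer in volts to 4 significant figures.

Span = 3.11 V. LSB = 3.11 V / 2^14.
V_out = V_min + code × LSB = 0 V + 14206 × 3.11 V / 16384
      = 0 + 2.69657 = 2.69657 V.

2.697 V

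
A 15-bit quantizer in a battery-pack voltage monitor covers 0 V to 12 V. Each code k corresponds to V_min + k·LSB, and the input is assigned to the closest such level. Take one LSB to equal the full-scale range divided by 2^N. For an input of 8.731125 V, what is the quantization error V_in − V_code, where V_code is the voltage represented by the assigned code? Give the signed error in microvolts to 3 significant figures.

Range is 12 V. LSB = 12 V / 2^15 ≈ 366.2 µV.
(V_in − V_min)/LSB = (8.731125 − (0)) × 32768/12 = 23841.7920 → nearest code k = 23842.
V_code = V_min + k × range/2^15 = 0 + 23842 × 12/32768 = 8.7312011719 V.
e = 8.731125 − (8.7312011719) = −76.2 µV.

−76.2 µV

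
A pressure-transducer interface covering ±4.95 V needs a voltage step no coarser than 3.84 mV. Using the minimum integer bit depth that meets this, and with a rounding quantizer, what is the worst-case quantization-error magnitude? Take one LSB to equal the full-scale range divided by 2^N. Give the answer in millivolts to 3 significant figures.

Range = 4.95 − (-4.95) = 9.9 V.
Levels needed ≥ 9.9/3.84 mV = 2578. 2^12 = 4096 suffices, so N_min = 12.
One LSB is 9.9 V / 4096 = 2.4170 mV.
Max error for round-to-nearest is LSB/2 = 1.21 mV.

1.21 mV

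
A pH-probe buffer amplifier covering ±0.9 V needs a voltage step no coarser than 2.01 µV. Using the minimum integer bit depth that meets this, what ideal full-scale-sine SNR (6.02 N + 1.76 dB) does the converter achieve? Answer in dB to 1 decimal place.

122.2 dB

The full-scale span is 0.9 − (-0.9) = 1.8 V.
1.8 V / 2.01 µV = 895500. Since 2^19 = 524288 and 2^20 = 1048576, N = 20.
6.02(20) + 1.76 = 122.16 dB.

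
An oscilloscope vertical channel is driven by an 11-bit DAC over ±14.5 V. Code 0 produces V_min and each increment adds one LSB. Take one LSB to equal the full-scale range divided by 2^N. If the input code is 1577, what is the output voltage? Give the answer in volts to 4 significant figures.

7.831 V

Span: 14.5 V − (-14.5 V) = 29 V. LSB = 29 V / 2^11.
V_out = V_min + code × LSB = -14.5 V + 1577 × 29 V / 2048
      = -14.5 V + 22.3306 V = 7.83057 V.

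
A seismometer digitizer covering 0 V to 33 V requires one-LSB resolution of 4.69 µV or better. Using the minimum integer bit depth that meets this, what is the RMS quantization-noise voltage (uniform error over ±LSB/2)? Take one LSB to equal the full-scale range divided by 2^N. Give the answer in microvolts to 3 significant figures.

Range is 33 V.
Required number of levels: 33/4.69 µV = 7.0362e6; smallest N with 2^N ≥ that is 23.
One LSB is 33 V / 8388608 = 3.9339 µV.
RMS noise = LSB/√12 = 1.14 µV.

1.14 µV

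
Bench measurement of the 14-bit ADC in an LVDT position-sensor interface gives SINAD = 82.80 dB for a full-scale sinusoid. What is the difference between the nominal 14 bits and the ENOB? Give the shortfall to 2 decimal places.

Effective bits = (82.80 − 1.76)/6.02 = 13.4618.
Lost resolution: 14 − 13.4618 = 0.5382 bits.

0.54 bits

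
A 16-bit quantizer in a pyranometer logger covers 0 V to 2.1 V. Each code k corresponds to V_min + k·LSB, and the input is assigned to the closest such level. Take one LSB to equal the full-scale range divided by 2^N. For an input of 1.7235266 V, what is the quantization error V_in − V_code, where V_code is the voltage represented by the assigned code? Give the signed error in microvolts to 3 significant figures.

Range is 2.1 V. LSB = 2.1 V / 2^16 ≈ 32.04 µV.
(V_in − V_min)/LSB = (1.7235266 − (0)) × 65536/2.1 = 53787.1616 → nearest code k = 53787.
V_code = V_min + k × range/2^16 = 0 + 53787 × 2.1/65536 = 1.7235214233 V.
e = 1.7235266 − (1.7235214233) = +5.18 µV.

+5.18 µV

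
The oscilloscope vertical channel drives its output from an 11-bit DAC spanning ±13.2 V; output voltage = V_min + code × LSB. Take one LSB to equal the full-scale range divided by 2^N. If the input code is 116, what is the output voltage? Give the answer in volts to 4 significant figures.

-11.70 V

Range = 13.2 − (-13.2) = 26.4 V. LSB = 26.4 V / 2^11.
V_out = V_min + code × LSB = -13.2 V + 116 × 26.4 V / 2048
      = -13.2 V + 1.49531 V = -11.7047 V.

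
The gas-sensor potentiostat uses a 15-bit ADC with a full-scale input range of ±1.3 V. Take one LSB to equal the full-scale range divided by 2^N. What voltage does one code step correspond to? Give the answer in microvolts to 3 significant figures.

The full-scale span is 1.3 − (-1.3) = 2.6 V.
2^15 = 32768 levels.
LSB = 2.6 V / 2^15 = 79.3 µV.

79.3 µV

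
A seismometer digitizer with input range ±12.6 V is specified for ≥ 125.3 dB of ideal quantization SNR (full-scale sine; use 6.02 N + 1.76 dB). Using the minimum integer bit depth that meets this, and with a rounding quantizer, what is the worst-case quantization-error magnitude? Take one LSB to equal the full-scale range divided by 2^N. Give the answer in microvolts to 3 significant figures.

Span: 12.6 V − (-12.6 V) = 25.2 V.
Solving 6.02 N ≥ 125.3 − 1.76: N ≥ 20.522. Round up → N = 21.
Step size = 25.2/2097152 V = 12.016 µV.
Half an LSB is 6.01 µV.

6.01 µV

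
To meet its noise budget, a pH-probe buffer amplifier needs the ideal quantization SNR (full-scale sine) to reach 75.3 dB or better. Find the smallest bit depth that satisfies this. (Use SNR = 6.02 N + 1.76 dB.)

Solving 6.02 N ≥ 75.3 − 1.76: N ≥ 12.216. Round up → N = 13.

13 bits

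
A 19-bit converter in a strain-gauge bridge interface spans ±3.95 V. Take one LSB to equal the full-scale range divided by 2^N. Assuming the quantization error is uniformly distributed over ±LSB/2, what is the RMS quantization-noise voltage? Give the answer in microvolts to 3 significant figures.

4.35 µV

Full-scale range = 3.95 V − (-3.95 V) = 7.9 V.
LSB = 7.9 V / 2^19 = 15.068 µV.
σ_q = LSB/√12 = 15.068 µV/3.4641 = 4.35 µV.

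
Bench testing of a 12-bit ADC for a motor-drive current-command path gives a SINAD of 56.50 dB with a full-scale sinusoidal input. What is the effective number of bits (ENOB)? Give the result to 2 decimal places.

Inverting SNR = 6.02 N + 1.76: N_eff = (56.50 − 1.76)/6.02 = 9.0930.

9.09 bits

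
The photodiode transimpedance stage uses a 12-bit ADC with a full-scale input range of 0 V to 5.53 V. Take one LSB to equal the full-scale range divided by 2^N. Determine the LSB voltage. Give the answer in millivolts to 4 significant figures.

Full-scale range = 5.53 V.
There are 2^12 = 4096 steps.
One LSB is 5.53 V / 4096 = 1.350 mV.

1.350 mV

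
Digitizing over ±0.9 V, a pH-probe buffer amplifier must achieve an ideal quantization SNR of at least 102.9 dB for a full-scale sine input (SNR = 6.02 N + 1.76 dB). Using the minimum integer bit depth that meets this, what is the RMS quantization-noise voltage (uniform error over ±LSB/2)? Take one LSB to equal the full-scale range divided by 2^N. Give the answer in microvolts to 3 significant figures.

The full-scale span is 0.9 − (-0.9) = 1.8 V.
N ≥ (102.9 − 1.76)/6.02 = 16.801 → N_min = 17.
LSB = 1.8 V ÷ 2^17 = 1.8/131072 V = 13.733 µV.
σ_q = LSB/√12 = 13.733 µV/3.4641 = 3.96 µV.

3.96 µV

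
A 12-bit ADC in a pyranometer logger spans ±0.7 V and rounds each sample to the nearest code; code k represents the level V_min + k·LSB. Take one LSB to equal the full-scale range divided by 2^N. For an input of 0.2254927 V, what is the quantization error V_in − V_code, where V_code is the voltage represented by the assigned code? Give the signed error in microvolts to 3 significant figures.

−93.2 µV

Full-scale range = 0.7 V − (-0.7 V) = 1.4 V. LSB = 1.4 V / 2^12 ≈ 341.8 µV.
(V_in − V_min)/LSB = (0.2254927 − (-0.7)) × 4096/1.4 = 2707.7272 → nearest code k = 2708.
Reconstructed level: -0.7 + 2708 × 1.4/4096 V = 0.2255859375 V.
V_in − V_code = 0.2254927 − (0.2255859375) = −93.2 µV.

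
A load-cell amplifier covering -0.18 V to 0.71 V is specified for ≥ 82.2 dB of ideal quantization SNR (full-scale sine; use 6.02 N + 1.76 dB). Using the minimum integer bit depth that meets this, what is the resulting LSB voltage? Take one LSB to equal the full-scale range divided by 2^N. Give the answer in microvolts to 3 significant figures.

54.3 µV

Range = 0.71 − (-0.18) = 0.89 V.
6.02 N + 1.76 ≥ 82.2 gives N ≥ 13.362, so the minimum integer is 14.
One LSB is 0.89 V / 16384 = 54.3 µV.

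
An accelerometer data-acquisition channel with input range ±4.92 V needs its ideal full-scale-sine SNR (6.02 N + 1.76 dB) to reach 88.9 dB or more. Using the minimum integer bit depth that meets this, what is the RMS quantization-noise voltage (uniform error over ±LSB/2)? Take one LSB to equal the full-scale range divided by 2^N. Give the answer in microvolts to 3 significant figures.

The full-scale span is 4.92 − (-4.92) = 9.84 V.
N ≥ (88.9 − 1.76)/6.02 = 14.475 → N_min = 15.
LSB = 9.84 V ÷ 2^15 = 9.84/32768 V = 300.29 µV.
V_rms = LSB/√12 = 86.7 µV.

86.7 µV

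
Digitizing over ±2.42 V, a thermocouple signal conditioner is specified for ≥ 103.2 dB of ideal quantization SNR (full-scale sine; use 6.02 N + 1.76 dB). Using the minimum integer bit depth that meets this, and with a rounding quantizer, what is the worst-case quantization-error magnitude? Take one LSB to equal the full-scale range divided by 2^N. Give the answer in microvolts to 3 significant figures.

The full-scale span is 2.42 − (-2.42) = 4.84 V.
Required N = ⌈(103.2 − 1.76)/6.02⌉ = ⌈16.850⌉ = 17.
LSB = 4.84 V / 2^17 = 36.926 µV.
|e|_max = LSB/2 = 18.5 µV.

18.5 µV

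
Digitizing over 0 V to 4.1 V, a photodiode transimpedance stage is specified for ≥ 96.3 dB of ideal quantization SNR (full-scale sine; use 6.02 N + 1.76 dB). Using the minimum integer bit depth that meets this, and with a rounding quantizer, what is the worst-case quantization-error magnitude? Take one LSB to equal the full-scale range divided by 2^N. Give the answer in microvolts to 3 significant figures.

Full-scale range = 4.1 V.
Solving 6.02 N ≥ 96.3 − 1.76: N ≥ 15.704. Round up → N = 16.
One LSB is 4.1 V / 65536 = 62.561 µV.
Max error for round-to-nearest is LSB/2 = 31.3 µV.

31.3 µV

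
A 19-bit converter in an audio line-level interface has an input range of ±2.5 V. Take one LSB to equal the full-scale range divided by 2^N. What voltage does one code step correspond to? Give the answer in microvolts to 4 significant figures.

Full-scale range = 2.5 V − (-2.5 V) = 5 V.
Number of codes = 2^19 = 524288.
Step size = 5/524288 V = 9.537 µV.

9.537 µV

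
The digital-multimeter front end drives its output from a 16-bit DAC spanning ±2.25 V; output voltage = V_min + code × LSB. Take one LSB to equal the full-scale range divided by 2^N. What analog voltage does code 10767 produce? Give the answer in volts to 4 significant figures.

Range = 2.25 − (-2.25) = 4.5 V. LSB = 4.5 V / 2^16.
V_out = -2.25 + 10767 × (4.5/65536) V
      = -2.25 V + 0.739311 V = -1.51069 V.

-1.511 V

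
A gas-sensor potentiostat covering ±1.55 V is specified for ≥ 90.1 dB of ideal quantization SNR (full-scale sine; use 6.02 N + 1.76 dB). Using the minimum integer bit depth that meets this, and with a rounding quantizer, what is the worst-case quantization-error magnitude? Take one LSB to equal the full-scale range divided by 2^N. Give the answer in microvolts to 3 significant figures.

47.3 µV

The full-scale span is 1.55 − (-1.55) = 3.1 V.
N ≥ (90.1 − 1.76)/6.02 = 14.674 → N_min = 15.
Step size = 3.1/32768 V = 94.604 µV.
Max error for round-to-nearest is LSB/2 = 47.3 µV.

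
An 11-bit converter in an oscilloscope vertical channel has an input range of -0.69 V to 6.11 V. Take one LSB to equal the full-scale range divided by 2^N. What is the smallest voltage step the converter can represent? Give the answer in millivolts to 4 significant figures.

The full-scale span is 6.11 − (-0.69) = 6.8 V.
2^11 = 2048 levels.
LSB = 6.8 V / 2^11 = 3.320 mV.

3.320 mV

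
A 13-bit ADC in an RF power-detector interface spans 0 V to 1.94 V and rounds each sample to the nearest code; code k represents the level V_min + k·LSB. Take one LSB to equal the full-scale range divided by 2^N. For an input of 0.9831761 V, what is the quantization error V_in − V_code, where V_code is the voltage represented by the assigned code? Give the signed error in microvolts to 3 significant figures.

V_FS = 1.94 V. LSB = 1.94 V / 2^13 ≈ 236.8 µV.
(0.9831761 − (0)) / LSB = 0.9831761 × 8192/1.94 = 4151.6385. Nearest integer: k = 4152.
Reconstructed level: 0 + 4152 × 1.94/8192 V = 0.9832617188 V.
V_in − V_code = 0.9831761 − (0.9832617188) = −85.6 µV.

−85.6 µV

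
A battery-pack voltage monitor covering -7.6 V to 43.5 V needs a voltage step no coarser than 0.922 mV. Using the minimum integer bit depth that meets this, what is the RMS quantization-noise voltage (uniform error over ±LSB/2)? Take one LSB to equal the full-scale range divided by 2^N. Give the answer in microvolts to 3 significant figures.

Full-scale range = 43.5 V − (-7.6 V) = 51.1 V.
Levels needed ≥ 51.1/0.922 mV = 55420. 2^16 = 65536 suffices, so N_min = 16.
LSB = 51.1 V / 2^16 = 0.77972 mV.
σ_q = LSB/√12 = 0.77972 mV/3.4641 = 225 µV.

225 µV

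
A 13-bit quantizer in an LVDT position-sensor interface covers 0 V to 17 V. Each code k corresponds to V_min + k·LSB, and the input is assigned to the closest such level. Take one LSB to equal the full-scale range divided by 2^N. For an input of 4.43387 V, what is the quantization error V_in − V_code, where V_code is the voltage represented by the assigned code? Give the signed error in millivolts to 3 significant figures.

−0.822 mV

Full-scale range = 17 V. LSB = 17 V / 2^13 ≈ 2.075 mV.
Position in LSBs: (4.43387 − (0)) × 8192/17 = 2136.6037; rounding gives k = 2137.
V_code = V_min + k × range/2^13 = 0 + 2137 × 17/8192 = 4.434692383 V.
V_in − V_code = 4.43387 − (4.434692383) = −0.822 mV.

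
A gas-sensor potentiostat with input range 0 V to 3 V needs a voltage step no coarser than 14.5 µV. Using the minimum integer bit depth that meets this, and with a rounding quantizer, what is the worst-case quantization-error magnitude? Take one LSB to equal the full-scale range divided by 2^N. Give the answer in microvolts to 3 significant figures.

5.72 µV

Full-scale range = 3 V.
3 V / 14.5 µV = 206900. Since 2^17 = 131072 and 2^18 = 262144, N = 18.
LSB = 3 V ÷ 2^18 = 3/262144 V = 11.444 µV.
Max error for round-to-nearest is LSB/2 = 5.72 µV.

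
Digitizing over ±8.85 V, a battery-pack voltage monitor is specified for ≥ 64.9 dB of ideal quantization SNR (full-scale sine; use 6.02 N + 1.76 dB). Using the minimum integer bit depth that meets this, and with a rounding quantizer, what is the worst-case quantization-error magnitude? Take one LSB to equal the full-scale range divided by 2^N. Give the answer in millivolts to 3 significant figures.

Range = 8.85 − (-8.85) = 17.7 V.
6.02 N + 1.76 ≥ 64.9 gives N ≥ 10.488, so the minimum integer is 11.
One LSB is 17.7 V / 2048 = 8.6426 mV.
Half an LSB is 4.32 mV.

4.32 mV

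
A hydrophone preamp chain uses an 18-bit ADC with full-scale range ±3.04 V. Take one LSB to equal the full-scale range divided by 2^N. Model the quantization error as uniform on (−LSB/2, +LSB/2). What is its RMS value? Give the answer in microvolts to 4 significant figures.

6.695 µV

The full-scale span is 3.04 − (-3.04) = 6.08 V.
LSB = 6.08 V / 2^18 = 23.1934 µV.
σ_q = LSB/√12 = 23.1934 µV/3.4641 = 6.695 µV.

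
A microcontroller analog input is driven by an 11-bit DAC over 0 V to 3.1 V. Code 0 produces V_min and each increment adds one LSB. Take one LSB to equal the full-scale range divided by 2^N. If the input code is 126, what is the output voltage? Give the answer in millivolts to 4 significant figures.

190.7 mV

Span = 3.1 V. LSB = 3.1 V / 2^11.
Output = V_min + (126/2048) × range = 0 + 0.0615234 × 3.1 V
      = 0 + 0.190723 = 0.190723 V.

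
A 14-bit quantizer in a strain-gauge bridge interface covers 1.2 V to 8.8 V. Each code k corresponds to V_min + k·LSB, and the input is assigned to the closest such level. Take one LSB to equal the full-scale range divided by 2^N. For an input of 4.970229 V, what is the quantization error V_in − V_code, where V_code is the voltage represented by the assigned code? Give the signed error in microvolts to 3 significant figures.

−83.5 µV

Range = 8.8 − (1.2) = 7.6 V. LSB = 7.6 V / 2^14 ≈ 463.9 µV.
Position in LSBs: (4.970229 − (1.2)) × 16384/7.6 = 8127.8200; rounding gives k = 8128.
Reconstructed level: 1.2 + 8128 × 7.6/16384 V = 4.9703125000 V.
e = 4.970229 − (4.9703125000) = −83.5 µV.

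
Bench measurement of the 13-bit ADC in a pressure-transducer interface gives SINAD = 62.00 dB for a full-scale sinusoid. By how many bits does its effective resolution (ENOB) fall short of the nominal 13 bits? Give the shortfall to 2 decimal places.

ENOB = (SINAD − 1.76)/6.02 = (62.00 − 1.76)/6.02 = 10.0066 bits.
Lost resolution: 13 − 10.0066 = 2.9934 bits.

2.99 bits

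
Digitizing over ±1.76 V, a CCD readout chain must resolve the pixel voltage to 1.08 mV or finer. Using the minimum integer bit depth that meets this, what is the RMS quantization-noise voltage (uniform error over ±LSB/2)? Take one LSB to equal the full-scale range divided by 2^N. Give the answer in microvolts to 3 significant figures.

248 µV

Range = 1.76 − (-1.76) = 3.52 V.
Need 2^N ≥ 3.52 V / 1.08 mV = 3259 → N_min = 12.
One LSB is 3.52 V / 4096 = 0.85938 mV.
V_rms = LSB/√12 = 248 µV.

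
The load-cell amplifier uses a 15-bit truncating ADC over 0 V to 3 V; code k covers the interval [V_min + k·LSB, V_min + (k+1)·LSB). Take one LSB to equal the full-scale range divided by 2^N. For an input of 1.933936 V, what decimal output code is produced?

V_FS = 3 V. LSB = 3 V / 2^15 ≈ 91.55 µV.
code = ⌊(V_in − V_min)/LSB⌋ = ⌊(V_in − V_min) × 2^15 / range⌋
     = ⌊(1.933936 − (0)) × 32768 / 3⌋ = ⌊1.933936 × 32768/3⌋
     = ⌊21123.738⌋ = 21123.

21123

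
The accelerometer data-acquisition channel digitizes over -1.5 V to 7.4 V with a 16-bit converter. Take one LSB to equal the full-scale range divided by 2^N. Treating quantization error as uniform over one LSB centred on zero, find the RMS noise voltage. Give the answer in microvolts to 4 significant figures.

The full-scale span is 7.4 − (-1.5) = 8.9 V.
LSB = 8.9 V / 2^16 = 135.803 µV.
RMS of a uniform error over width LSB is LSB/√12 = 39.20 µV.

39.20 µV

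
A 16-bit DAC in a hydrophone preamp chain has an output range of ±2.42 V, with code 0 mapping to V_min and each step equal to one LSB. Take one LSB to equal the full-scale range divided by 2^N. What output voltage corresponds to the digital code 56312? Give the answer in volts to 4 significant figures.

Span: 2.42 V − (-2.42 V) = 4.84 V. LSB = 4.84 V / 2^16.
V_out = -2.42 + 56312 × (4.84/65536) V
      = -2.42 + 4.15878 = 1.73878 V.

1.739 V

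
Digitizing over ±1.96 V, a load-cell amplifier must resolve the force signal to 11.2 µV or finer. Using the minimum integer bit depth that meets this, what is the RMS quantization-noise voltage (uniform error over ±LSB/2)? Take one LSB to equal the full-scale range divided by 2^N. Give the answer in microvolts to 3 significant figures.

2.16 µV

Range = 1.96 − (-1.96) = 3.92 V.
Levels needed ≥ 3.92/11.2 µV = 350000. 2^19 = 524288 suffices, so N_min = 19.
LSB = 3.92 V ÷ 2^19 = 3.92/524288 V = 7.4768 µV.
RMS noise = LSB/√12 = 2.16 µV.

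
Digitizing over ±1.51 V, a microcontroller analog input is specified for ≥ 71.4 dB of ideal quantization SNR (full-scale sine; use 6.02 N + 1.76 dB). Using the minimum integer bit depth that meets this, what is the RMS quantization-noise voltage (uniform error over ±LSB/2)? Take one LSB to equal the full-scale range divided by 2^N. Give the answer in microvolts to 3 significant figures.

213 µV

Span: 1.51 V − (-1.51 V) = 3.02 V.
N ≥ (71.4 − 1.76)/6.02 = 11.568 → N_min = 12.
LSB = 3.02 V ÷ 2^12 = 3.02/4096 V = 0.73730 mV.
σ_q = LSB/√12 = 0.73730 mV/3.4641 = 213 µV.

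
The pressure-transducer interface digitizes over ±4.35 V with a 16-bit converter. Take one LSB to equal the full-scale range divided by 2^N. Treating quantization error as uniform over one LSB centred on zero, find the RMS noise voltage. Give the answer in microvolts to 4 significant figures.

Range = 4.35 − (-4.35) = 8.7 V.
LSB = 8.7 V ÷ 2^16 = 8.7/65536 V = 132.751 µV.
V_rms = LSB/√12 = 132.751 µV / √12 = 38.32 µV.

38.32 µV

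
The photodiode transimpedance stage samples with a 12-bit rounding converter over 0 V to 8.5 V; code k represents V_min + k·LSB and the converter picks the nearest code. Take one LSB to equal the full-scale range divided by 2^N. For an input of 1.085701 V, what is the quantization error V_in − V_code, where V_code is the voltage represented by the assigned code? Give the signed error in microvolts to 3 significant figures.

Range is 8.5 V. LSB = 8.5 V / 2^12 ≈ 2.075 mV.
Position in LSBs: (1.085701 − (0)) × 4096/8.5 = 523.1802; rounding gives k = 523.
Reconstructed level: 0 + 523 × 8.5/4096 V = 1.085327148 V.
V_in − V_code = 1.085701 − (1.085327148) = +374 µV.

+374 µV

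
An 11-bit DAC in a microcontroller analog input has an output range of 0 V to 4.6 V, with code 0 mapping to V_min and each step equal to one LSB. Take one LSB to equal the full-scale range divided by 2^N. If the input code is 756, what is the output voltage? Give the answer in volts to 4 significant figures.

1.698 V

V_FS = 4.6 V. LSB = 4.6 V / 2^11.
Output = V_min + (756/2048) × range = 0 + 0.369141 × 4.6 V
      = 0 V + 1.69805 V = 1.69805 V.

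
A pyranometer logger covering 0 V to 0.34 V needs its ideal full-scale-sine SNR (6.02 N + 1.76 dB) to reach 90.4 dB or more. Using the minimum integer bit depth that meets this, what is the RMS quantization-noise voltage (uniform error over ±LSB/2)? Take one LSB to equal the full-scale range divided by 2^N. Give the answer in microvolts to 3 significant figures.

Span = 0.34 V.
Solving 6.02 N ≥ 90.4 − 1.76: N ≥ 14.724. Round up → N = 15.
LSB = 0.34 V ÷ 2^15 = 0.34/32768 V = 10.376 µV.
V_rms = LSB/√12 = 3.00 µV.

3.00 µV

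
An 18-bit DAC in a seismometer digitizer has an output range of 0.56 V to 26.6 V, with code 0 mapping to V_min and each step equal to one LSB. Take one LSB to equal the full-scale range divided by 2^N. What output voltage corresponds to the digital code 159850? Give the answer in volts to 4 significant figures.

Span: 26.6 V − (0.56 V) = 26.04 V. LSB = 26.04 V / 2^18.
V_out = 0.56 + 159850 × (26.04/262144) V
      = 0.56 V + 15.8787 V = 16.4387 V.

16.44 V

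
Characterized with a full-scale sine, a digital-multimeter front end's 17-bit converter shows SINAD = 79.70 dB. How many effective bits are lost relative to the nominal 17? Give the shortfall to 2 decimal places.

Effective bits = (79.70 − 1.76)/6.02 = 12.9468.
17 − 12.9468 = 4.05 bits below nominal.

4.05 bits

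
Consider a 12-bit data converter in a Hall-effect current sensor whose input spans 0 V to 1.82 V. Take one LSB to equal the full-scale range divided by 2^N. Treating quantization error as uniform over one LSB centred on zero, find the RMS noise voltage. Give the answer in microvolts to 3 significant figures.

128 µV

Span = 1.82 V.
LSB = 1.82 V ÷ 2^12 = 1.82/4096 V = 444.34 µV.
For a uniform distribution on [−LSB/2, +LSB/2], V_rms = LSB/√12 = 444.34 µV/3.4641 = 128 µV.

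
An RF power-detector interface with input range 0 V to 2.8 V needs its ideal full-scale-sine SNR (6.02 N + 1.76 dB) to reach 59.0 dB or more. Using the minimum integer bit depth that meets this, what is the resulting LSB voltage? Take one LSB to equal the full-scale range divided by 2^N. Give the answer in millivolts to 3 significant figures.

V_FS = 2.8 V.
N ≥ (59.0 − 1.76)/6.02 = 9.508 → N_min = 10.
LSB = 2.8 V ÷ 2^10 = 2.8/1024 V = 2.73 mV.

2.73 mV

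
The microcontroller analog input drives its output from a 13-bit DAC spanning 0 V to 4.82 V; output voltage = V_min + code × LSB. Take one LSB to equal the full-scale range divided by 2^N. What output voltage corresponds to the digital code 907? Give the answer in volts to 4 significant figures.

Span = 4.82 V. LSB = 4.82 V / 2^13.
V_out = V_min + code × LSB = 0 V + 907 × 4.82 V / 8192
      = 0 + 0.533660 = 0.533660 V.

0.5337 V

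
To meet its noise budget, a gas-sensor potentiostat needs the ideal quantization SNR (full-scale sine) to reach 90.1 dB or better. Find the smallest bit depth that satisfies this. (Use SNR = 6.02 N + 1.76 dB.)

15 bits

Solving 6.02 N ≥ 90.1 − 1.76: N ≥ 14.674. Round up → N = 15.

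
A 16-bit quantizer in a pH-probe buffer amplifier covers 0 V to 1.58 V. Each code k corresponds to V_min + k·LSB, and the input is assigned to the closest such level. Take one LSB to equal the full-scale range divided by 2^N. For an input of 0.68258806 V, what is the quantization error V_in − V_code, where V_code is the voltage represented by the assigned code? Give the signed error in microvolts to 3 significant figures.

−6.85 µV

Range is 1.58 V. LSB = 1.58 V / 2^16 ≈ 24.11 µV.
Position in LSBs: (0.68258806 − (0)) × 65536/1.58 = 28312.7159; rounding gives k = 28313.
V_code = V_min + k × range/2^16 = 0 + 28313 × 1.58/65536 = 0.68259490967 V.
e = 0.68258806 − (0.68259490967) = −6.85 µV.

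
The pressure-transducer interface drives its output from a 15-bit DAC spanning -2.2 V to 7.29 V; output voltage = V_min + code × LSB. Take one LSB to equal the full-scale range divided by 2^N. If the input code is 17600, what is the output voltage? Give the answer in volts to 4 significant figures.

2.897 V

Range = 7.29 − (-2.2) = 9.49 V. LSB = 9.49 V / 2^15.
V_out = -2.2 + 17600 × (9.49/32768) V
      = -2.2 V + 5.09717 V = 2.89717 V.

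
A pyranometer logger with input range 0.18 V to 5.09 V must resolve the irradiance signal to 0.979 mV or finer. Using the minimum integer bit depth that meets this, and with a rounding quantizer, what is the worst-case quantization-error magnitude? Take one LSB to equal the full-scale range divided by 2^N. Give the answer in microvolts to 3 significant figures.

Full-scale range = 5.09 V − (0.18 V) = 4.91 V.
Levels needed ≥ 4.91/0.979 mV = 5015. 2^13 = 8192 suffices, so N_min = 13.
LSB = 4.91 V ÷ 2^13 = 4.91/8192 V = 0.59937 mV.
Half an LSB is 300 µV.

300 µV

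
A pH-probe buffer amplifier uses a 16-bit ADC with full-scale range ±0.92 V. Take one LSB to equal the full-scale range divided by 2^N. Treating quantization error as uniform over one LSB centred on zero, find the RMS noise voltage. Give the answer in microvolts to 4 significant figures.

Range = 0.92 − (-0.92) = 1.84 V.
LSB = 1.84 V / 2^16 = 28.0762 µV.
For a uniform distribution on [−LSB/2, +LSB/2], V_rms = LSB/√12 = 28.0762 µV/3.4641 = 8.105 µV.

8.105 µV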